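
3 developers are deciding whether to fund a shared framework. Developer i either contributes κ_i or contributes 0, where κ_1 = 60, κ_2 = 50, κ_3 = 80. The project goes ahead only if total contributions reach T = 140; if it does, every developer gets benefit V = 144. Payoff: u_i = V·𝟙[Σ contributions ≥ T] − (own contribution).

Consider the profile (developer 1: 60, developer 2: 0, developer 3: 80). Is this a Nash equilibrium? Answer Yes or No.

Total = 140 ≥ 140: provided.
Developer 1 (pledges 60, payoff 84): dropping to 0 → total 80, payoff 0. No gain.
Developer 2 (pledges 0, payoff 144): pledging 50 → total 190, payoff 94. No gain.
Developer 3 (pledges 80, payoff 64): dropping to 0 → total 60, payoff 0. No gain.

Yes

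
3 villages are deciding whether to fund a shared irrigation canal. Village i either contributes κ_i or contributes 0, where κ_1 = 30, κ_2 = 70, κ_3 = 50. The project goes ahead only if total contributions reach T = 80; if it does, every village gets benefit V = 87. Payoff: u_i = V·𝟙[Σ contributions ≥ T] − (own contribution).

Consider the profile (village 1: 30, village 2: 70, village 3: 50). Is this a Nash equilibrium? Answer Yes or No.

Total = 150 ≥ 80: provided.
Village 1 (pledges 30, payoff 57): dropping to 0 → total 120, payoff 87. Profitable deviation.

No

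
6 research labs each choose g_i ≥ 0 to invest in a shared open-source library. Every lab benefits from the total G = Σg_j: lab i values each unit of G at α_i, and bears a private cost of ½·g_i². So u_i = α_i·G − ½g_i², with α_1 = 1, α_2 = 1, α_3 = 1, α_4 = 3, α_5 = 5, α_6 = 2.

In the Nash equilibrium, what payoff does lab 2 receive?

Lab i's FOC: ∂u_i/∂g_i = α_i − g_i = 0, so g_i* = α_i.
NE contributions = (1, 1, 1, 3, 5, 2); G = 13.
u_2 = α_2·G − ½·(g_2)² = 1·13 − ½·1² = 12.5.

12.5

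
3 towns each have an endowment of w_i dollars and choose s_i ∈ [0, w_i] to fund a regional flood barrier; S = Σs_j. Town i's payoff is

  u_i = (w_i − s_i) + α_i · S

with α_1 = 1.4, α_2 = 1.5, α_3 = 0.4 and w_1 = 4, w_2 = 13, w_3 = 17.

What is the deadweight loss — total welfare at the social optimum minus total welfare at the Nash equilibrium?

39.1

∂u_i/∂s_i = α_i − 1, so town i contributes w_i if α_i > 1, else 0.
α_i > 1 for i ∈ {1, 2}; NE contributions (4, 13, 0), S = 17.
W^NE = Σw_i − S^NE + (Σα_i)·S^NE = 34 + 2.3·17 = 73.1.
Planner: ∂(Σu_j)/∂s_i = Σα_j − 1 = 2.3 > 0, so everyone contributes w_i; S^SO = 34, W^SO = 34 + 2.3·34 = 112.2.
Deadweight loss = 39.1.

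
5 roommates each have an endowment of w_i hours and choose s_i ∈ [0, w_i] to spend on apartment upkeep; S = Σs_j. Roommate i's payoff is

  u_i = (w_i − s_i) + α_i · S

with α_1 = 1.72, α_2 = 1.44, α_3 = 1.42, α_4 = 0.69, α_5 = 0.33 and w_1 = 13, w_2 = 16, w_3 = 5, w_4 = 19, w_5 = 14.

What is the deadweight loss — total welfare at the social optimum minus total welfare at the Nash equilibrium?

151.8

∂u_i/∂s_i = α_i − 1, so roommate i contributes w_i if α_i > 1, else 0.
α_i > 1 for i ∈ {1, 2, 3}; NE contributions (13, 16, 5, 0, 0), S = 34.
W^NE = Σw_i − S^NE + (Σα_i)·S^NE = 67 + 4.6·34 = 223.4.
Planner: ∂(Σu_j)/∂s_i = Σα_j − 1 = 4.6 > 0, so everyone contributes w_i; S^SO = 67, W^SO = 67 + 4.6·67 = 375.2.
Deadweight loss = 151.8.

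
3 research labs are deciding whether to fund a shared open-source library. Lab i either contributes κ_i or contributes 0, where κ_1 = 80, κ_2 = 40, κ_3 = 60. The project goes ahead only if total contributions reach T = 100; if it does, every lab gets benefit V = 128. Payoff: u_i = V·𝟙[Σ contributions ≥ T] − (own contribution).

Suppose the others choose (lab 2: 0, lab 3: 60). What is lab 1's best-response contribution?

80

Others' total = 60. Contributing 80 brings total to 140 ≥ 100: gain V − κ_1 = 48.
Best response: 80.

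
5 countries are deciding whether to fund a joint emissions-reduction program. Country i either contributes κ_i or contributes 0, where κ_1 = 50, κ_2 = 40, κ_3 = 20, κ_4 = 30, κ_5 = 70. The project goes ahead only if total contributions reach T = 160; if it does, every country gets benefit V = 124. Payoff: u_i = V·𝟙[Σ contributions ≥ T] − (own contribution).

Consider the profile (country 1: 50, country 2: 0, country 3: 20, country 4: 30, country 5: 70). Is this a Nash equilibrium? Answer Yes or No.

Total = 170 ≥ 160: provided.
Country 1 (pledges 50, payoff 74): dropping to 0 → total 120, payoff 0. No gain.
Country 2 (pledges 0, payoff 124): pledging 40 → total 210, payoff 84. No gain.
Country 3 (pledges 20, payoff 104): dropping to 0 → total 150, payoff 0. No gain.
Country 4 (pledges 30, payoff 94): dropping to 0 → total 140, payoff 0. No gain.
Country 5 (pledges 70, payoff 54): dropping to 0 → total 100, payoff 0. No gain.

Yes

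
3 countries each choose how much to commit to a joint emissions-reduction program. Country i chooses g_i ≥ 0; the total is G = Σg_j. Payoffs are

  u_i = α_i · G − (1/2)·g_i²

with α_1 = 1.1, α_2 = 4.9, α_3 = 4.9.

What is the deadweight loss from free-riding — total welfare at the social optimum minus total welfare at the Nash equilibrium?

84.02

Country i's FOC: ∂u_i/∂g_i = α_i − g_i = 0, so g_i* = α_i.
NE contributions = (1.1, 4.9, 4.9); G = 10.9.
W^NE = (Σα)·G − ½Σα_i² = 10.9² − ½·49.23 = 94.195.
Planner sets g_i = Σα_j = 10.9 for every i, so G^SO = 3·10.9 = 32.7.
W^SO = (Σα)·G^SO − ½·3·(Σα)² = (3/2)·10.9² = 178.215.
Deadweight loss = W^SO − W^NE = 84.02.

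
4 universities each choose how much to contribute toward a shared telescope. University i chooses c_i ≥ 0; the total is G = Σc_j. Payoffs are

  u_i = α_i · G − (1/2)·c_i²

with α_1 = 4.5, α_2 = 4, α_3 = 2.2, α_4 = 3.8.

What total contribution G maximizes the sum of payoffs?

Planner FOC: ∂(Σu_j)/∂c_i = (Σα_j) − c_i = 0, so c_i^SO = Σα_j = 14.5 for every i; G^SO = 58.

58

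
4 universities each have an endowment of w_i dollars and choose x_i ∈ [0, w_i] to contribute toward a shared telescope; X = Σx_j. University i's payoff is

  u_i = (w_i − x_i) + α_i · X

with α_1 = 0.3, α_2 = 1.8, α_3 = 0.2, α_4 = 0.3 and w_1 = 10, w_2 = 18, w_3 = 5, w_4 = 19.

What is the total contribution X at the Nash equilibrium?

∂u_i/∂x_i = α_i − 1, so university i contributes w_i if α_i > 1, else 0.
α_i > 1 for i ∈ {2}; NE contributions (0, 18, 0, 0), X = 18.

18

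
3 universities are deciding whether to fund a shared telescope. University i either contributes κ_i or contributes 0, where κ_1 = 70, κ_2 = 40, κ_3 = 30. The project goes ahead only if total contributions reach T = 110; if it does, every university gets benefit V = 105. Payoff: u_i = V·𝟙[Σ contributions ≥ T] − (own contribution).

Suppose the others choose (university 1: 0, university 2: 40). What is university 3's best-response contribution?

0

Others' total = 40. Even contributing 30 gives 70 < 110: no benefit either way.
Best response: 0.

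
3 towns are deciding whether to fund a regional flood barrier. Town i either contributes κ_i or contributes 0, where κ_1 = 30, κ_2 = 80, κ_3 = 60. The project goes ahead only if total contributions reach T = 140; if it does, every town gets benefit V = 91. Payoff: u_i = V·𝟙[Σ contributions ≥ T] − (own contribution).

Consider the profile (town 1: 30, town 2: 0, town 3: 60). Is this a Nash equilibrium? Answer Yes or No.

Total = 90 < 140: not provided.
Town 1 (pledges 30, payoff -30): dropping to 0 → total 60, payoff 0. Profitable deviation.

No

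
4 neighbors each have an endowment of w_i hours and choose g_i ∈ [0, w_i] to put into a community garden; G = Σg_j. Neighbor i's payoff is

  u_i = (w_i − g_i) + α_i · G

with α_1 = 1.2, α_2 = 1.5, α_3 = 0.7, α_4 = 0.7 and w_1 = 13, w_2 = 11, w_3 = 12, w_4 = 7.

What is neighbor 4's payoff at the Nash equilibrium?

23.8

∂u_i/∂g_i = α_i − 1, so neighbor i contributes w_i if α_i > 1, else 0.
α_i > 1 for i ∈ {1, 2}; NE contributions (13, 11, 0, 0), G = 24.
u_4 = (7 − 0) + 0.7·24 = 23.8.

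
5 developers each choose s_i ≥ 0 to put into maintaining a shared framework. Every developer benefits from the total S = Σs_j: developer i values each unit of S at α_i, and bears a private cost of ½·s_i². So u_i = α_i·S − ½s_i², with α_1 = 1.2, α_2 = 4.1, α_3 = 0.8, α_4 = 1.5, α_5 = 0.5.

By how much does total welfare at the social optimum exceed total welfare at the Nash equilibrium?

109.11

Developer i's FOC: ∂u_i/∂s_i = α_i − s_i = 0, so s_i* = α_i.
NE contributions = (1.2, 4.1, 0.8, 1.5, 0.5); S = 8.1.
W^NE = (Σα)·S − ½Σα_i² = 8.1² − ½·21.39 = 54.915.
Planner sets s_i = Σα_j = 8.1 for every i, so S^SO = 5·8.1 = 40.5.
W^SO = (Σα)·S^SO − ½·5·(Σα)² = (5/2)·8.1² = 164.025.
Deadweight loss = W^SO − W^NE = 109.11.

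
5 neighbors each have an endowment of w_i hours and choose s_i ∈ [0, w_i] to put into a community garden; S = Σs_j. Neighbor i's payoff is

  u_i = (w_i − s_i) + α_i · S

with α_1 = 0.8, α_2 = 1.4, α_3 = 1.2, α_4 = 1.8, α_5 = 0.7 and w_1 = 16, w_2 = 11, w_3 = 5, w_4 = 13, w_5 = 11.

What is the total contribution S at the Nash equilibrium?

∂u_i/∂s_i = α_i − 1, so neighbor i contributes w_i if α_i > 1, else 0.
α_i > 1 for i ∈ {2, 3, 4}; NE contributions (0, 11, 5, 13, 0), S = 29.

29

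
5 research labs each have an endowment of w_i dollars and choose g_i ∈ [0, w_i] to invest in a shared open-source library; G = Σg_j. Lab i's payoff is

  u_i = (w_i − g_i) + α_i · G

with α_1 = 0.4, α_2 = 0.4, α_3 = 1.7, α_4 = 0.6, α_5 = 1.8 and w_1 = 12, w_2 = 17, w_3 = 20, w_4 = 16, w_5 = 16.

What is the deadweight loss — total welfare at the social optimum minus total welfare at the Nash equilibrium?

175.5

∂u_i/∂g_i = α_i − 1, so lab i contributes w_i if α_i > 1, else 0.
α_i > 1 for i ∈ {3, 5}; NE contributions (0, 0, 20, 0, 16), G = 36.
W^NE = Σw_i − G^NE + (Σα_i)·G^NE = 81 + 3.9·36 = 221.4.
Planner: ∂(Σu_j)/∂g_i = Σα_j − 1 = 3.9 > 0, so everyone contributes w_i; G^SO = 81, W^SO = 81 + 3.9·81 = 396.9.
Deadweight loss = 175.5.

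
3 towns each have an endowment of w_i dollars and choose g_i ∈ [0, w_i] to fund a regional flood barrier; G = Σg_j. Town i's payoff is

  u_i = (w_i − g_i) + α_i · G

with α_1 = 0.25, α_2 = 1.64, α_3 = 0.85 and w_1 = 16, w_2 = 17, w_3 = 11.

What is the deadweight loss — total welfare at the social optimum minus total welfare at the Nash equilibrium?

46.98

∂u_i/∂g_i = α_i − 1, so town i contributes w_i if α_i > 1, else 0.
α_i > 1 for i ∈ {2}; NE contributions (0, 17, 0), G = 17.
W^NE = Σw_i − G^NE + (Σα_i)·G^NE = 44 + 1.74·17 = 73.58.
Planner: ∂(Σu_j)/∂g_i = Σα_j − 1 = 1.74 > 0, so everyone contributes w_i; G^SO = 44, W^SO = 44 + 1.74·44 = 120.56.
Deadweight loss = 46.98.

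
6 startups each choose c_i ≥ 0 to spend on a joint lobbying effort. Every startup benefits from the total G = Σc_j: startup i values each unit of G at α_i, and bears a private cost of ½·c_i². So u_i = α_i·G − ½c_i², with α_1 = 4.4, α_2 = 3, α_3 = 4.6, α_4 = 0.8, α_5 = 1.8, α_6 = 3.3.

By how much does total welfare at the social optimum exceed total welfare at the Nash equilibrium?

672.965

Startup i's FOC: ∂u_i/∂c_i = α_i − c_i = 0, so c_i* = α_i.
NE contributions = (4.4, 3, 4.6, 0.8, 1.8, 3.3); G = 17.9.
W^NE = (Σα)·G − ½Σα_i² = 17.9² − ½·64.29 = 288.265.
Planner sets c_i = Σα_j = 17.9 for every i, so G^SO = 6·17.9 = 107.4.
W^SO = (Σα)·G^SO − ½·6·(Σα)² = (6/2)·17.9² = 961.23.
Deadweight loss = W^SO − W^NE = 672.965.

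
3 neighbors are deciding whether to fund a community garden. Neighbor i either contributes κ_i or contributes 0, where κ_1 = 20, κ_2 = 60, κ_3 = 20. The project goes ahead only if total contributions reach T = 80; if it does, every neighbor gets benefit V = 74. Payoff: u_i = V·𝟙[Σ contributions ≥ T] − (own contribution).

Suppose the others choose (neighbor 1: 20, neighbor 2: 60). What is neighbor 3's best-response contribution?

0

Others' total = 80 ≥ 80; contributing adds cost 20 for no extra benefit.
Best response: 0.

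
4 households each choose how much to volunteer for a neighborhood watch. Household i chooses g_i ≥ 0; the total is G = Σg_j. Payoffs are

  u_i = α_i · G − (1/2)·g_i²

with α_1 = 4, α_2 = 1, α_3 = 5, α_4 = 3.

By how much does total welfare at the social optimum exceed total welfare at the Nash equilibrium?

Household i's FOC: ∂u_i/∂g_i = α_i − g_i = 0, so g_i* = α_i.
NE contributions = (4, 1, 5, 3); G = 13.
W^NE = (Σα)·G − ½Σα_i² = 13² − ½·51 = 143.5.
Planner sets g_i = Σα_j = 13 for every i, so G^SO = 4·13 = 52.
W^SO = (Σα)·G^SO − ½·4·(Σα)² = (4/2)·13² = 338.
Deadweight loss = W^SO − W^NE = 194.5.

194.5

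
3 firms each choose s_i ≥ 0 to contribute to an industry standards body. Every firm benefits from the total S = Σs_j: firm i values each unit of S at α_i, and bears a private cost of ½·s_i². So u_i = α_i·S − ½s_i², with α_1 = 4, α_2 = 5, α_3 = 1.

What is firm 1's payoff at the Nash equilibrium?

Firm i's FOC: ∂u_i/∂s_i = α_i − s_i = 0, so s_i* = α_i.
NE contributions = (4, 5, 1); S = 10.
u_1 = α_1·S − ½·(s_1)² = 4·10 − ½·4² = 32.

32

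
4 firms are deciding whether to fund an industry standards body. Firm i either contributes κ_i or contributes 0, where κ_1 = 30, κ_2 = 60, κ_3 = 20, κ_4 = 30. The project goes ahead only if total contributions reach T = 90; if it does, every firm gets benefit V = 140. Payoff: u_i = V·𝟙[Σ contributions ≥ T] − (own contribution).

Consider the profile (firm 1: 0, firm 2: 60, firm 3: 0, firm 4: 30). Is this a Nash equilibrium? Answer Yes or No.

Total = 90 ≥ 90: provided.
Firm 1 (pledges 0, payoff 140): pledging 30 → total 120, payoff 110. No gain.
Firm 2 (pledges 60, payoff 80): dropping to 0 → total 30, payoff 0. No gain.
Firm 3 (pledges 0, payoff 140): pledging 20 → total 110, payoff 120. No gain.
Firm 4 (pledges 30, payoff 110): dropping to 0 → total 60, payoff 0. No gain.

Yes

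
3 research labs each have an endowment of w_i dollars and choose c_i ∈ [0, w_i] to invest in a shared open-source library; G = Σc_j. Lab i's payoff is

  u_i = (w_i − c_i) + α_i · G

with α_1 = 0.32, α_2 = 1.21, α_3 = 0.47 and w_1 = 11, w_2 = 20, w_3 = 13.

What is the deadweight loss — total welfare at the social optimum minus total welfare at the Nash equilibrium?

∂u_i/∂c_i = α_i − 1, so lab i contributes w_i if α_i > 1, else 0.
α_i > 1 for i ∈ {2}; NE contributions (0, 20, 0), G = 20.
W^NE = Σw_i − G^NE + (Σα_i)·G^NE = 44 + 1·20 = 64.
Planner: ∂(Σu_j)/∂c_i = Σα_j − 1 = 1 > 0, so everyone contributes w_i; G^SO = 44, W^SO = 44 + 1·44 = 88.
Deadweight loss = 24.

24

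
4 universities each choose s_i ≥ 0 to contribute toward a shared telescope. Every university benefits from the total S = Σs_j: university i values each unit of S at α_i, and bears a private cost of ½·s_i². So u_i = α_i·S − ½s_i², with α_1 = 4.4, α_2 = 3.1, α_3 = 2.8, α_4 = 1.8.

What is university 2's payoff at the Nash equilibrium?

University i's FOC: ∂u_i/∂s_i = α_i − s_i = 0, so s_i* = α_i.
NE contributions = (4.4, 3.1, 2.8, 1.8); S = 12.1.
u_2 = α_2·S − ½·(s_2)² = 3.1·12.1 − ½·3.1² = 32.705.

32.705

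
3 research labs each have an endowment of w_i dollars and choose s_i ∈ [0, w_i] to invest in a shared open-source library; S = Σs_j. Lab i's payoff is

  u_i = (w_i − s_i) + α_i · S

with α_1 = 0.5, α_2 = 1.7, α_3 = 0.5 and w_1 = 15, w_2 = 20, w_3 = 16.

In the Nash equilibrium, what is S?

20

∂u_i/∂s_i = α_i − 1, so lab i contributes w_i if α_i > 1, else 0.
α_i > 1 for i ∈ {2}; NE contributions (0, 20, 0), S = 20.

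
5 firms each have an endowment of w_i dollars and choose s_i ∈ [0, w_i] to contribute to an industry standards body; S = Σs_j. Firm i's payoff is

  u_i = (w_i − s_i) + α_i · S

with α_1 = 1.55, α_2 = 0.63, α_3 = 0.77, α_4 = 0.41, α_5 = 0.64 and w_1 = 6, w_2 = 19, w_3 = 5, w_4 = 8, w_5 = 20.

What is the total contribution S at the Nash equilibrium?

∂u_i/∂s_i = α_i − 1, so firm i contributes w_i if α_i > 1, else 0.
α_i > 1 for i ∈ {1}; NE contributions (6, 0, 0, 0, 0), S = 6.

6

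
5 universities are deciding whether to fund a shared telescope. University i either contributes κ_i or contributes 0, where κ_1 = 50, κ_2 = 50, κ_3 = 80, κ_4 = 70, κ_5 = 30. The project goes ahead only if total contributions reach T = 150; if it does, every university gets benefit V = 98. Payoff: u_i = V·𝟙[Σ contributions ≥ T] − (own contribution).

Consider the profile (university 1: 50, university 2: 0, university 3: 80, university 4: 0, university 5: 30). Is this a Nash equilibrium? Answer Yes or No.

Total = 160 ≥ 150: provided.
University 1 (pledges 50, payoff 48): dropping to 0 → total 110, payoff 0. No gain.
University 2 (pledges 0, payoff 98): pledging 50 → total 210, payoff 48. No gain.
University 3 (pledges 80, payoff 18): dropping to 0 → total 80, payoff 0. No gain.
University 4 (pledges 0, payoff 98): pledging 70 → total 230, payoff 28. No gain.
University 5 (pledges 30, payoff 68): dropping to 0 → total 130, payoff 0. No gain.

Yes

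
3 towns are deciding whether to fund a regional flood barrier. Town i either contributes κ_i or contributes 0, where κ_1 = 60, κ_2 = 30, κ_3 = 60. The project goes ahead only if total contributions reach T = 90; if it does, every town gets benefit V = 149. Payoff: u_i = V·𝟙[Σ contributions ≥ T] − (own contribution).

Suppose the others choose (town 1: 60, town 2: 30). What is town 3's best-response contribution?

0

Others' total = 90 ≥ 90; contributing adds cost 60 for no extra benefit.
Best response: 0.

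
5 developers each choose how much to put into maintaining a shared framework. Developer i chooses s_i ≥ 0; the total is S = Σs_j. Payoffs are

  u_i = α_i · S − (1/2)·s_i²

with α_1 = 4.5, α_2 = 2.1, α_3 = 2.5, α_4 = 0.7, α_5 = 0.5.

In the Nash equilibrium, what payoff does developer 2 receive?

19.425

Developer i's FOC: ∂u_i/∂s_i = α_i − s_i = 0, so s_i* = α_i.
NE contributions = (4.5, 2.1, 2.5, 0.7, 0.5); S = 10.3.
u_2 = α_2·S − ½·(s_2)² = 2.1·10.3 − ½·2.1² = 19.425.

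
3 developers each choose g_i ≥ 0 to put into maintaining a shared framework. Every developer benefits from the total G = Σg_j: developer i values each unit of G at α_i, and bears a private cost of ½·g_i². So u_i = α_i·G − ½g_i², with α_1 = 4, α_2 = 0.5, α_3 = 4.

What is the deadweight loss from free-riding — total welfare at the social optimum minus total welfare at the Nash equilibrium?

52.25

Developer i's FOC: ∂u_i/∂g_i = α_i − g_i = 0, so g_i* = α_i.
NE contributions = (4, 0.5, 4); G = 8.5.
W^NE = (Σα)·G − ½Σα_i² = 8.5² − ½·32.25 = 56.125.
Planner sets g_i = Σα_j = 8.5 for every i, so G^SO = 3·8.5 = 25.5.
W^SO = (Σα)·G^SO − ½·3·(Σα)² = (3/2)·8.5² = 108.375.
Deadweight loss = W^SO − W^NE = 52.25.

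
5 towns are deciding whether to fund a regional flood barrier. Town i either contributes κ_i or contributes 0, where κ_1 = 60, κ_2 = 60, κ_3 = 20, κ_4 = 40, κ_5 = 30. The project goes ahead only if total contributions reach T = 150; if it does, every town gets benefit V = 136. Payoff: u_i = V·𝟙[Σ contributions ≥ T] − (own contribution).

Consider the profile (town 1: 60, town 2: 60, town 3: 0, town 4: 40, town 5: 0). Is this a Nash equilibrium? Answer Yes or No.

Yes

Total = 160 ≥ 150: provided.
Town 1 (pledges 60, payoff 76): dropping to 0 → total 100, payoff 0. No gain.
Town 2 (pledges 60, payoff 76): dropping to 0 → total 100, payoff 0. No gain.
Town 3 (pledges 0, payoff 136): pledging 20 → total 180, payoff 116. No gain.
Town 4 (pledges 40, payoff 96): dropping to 0 → total 120, payoff 0. No gain.
Town 5 (pledges 0, payoff 136): pledging 30 → total 190, payoff 106. No gain.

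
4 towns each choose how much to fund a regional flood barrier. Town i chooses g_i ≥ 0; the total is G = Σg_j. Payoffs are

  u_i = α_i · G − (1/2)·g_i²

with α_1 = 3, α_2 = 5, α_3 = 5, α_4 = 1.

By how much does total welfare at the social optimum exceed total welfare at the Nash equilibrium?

Town i's FOC: ∂u_i/∂g_i = α_i − g_i = 0, so g_i* = α_i.
NE contributions = (3, 5, 5, 1); G = 14.
W^NE = (Σα)·G − ½Σα_i² = 14² − ½·60 = 166.
Planner sets g_i = Σα_j = 14 for every i, so G^SO = 4·14 = 56.
W^SO = (Σα)·G^SO − ½·4·(Σα)² = (4/2)·14² = 392.
Deadweight loss = W^SO − W^NE = 226.

226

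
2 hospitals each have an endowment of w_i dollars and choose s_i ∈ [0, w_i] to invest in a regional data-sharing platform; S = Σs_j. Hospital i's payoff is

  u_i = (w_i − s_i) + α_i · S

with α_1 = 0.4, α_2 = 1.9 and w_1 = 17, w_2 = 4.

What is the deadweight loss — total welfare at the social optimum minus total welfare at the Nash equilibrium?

∂u_i/∂s_i = α_i − 1, so hospital i contributes w_i if α_i > 1, else 0.
α_i > 1 for i ∈ {2}; NE contributions (0, 4), S = 4.
W^NE = Σw_i − S^NE + (Σα_i)·S^NE = 21 + 1.3·4 = 26.2.
Planner: ∂(Σu_j)/∂s_i = Σα_j − 1 = 1.3 > 0, so everyone contributes w_i; S^SO = 21, W^SO = 21 + 1.3·21 = 48.3.
Deadweight loss = 22.1.

22.1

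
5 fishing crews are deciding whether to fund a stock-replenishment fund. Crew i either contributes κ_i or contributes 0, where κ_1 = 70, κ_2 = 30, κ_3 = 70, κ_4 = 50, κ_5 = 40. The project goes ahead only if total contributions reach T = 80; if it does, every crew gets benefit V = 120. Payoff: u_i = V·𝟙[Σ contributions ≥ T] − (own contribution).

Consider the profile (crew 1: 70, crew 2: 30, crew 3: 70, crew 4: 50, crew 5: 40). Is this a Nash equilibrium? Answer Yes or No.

Total = 260 ≥ 80: provided.
Crew 1 (pledges 70, payoff 50): dropping to 0 → total 190, payoff 120. Profitable deviation.

No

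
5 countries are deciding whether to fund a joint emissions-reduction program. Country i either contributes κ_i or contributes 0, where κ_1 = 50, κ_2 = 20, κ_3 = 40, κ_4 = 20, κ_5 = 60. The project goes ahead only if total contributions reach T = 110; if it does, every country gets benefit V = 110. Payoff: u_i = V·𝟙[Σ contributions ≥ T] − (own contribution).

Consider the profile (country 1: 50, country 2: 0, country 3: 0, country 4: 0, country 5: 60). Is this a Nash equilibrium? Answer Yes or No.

Total = 110 ≥ 110: provided.
Country 1 (pledges 50, payoff 60): dropping to 0 → total 60, payoff 0. No gain.
Country 2 (pledges 0, payoff 110): pledging 20 → total 130, payoff 90. No gain.
Country 3 (pledges 0, payoff 110): pledging 40 → total 150, payoff 70. No gain.
Country 4 (pledges 0, payoff 110): pledging 20 → total 130, payoff 90. No gain.
Country 5 (pledges 60, payoff 50): dropping to 0 → total 50, payoff 0. No gain.

Yes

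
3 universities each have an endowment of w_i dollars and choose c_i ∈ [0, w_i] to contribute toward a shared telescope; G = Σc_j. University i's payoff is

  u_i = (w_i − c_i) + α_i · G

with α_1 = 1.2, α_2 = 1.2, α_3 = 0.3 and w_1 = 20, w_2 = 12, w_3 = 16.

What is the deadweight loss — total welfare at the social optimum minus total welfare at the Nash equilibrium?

∂u_i/∂c_i = α_i − 1, so university i contributes w_i if α_i > 1, else 0.
α_i > 1 for i ∈ {1, 2}; NE contributions (20, 12, 0), G = 32.
W^NE = Σw_i − G^NE + (Σα_i)·G^NE = 48 + 1.7·32 = 102.4.
Planner: ∂(Σu_j)/∂c_i = Σα_j − 1 = 1.7 > 0, so everyone contributes w_i; G^SO = 48, W^SO = 48 + 1.7·48 = 129.6.
Deadweight loss = 27.2.

27.2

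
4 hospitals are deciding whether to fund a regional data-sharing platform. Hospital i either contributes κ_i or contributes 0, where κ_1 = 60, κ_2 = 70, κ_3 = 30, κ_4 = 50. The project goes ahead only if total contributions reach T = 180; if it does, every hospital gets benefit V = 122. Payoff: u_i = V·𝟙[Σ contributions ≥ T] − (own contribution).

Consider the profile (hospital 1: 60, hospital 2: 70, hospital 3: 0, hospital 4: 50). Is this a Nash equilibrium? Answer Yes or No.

Total = 180 ≥ 180: provided.
Hospital 1 (pledges 60, payoff 62): dropping to 0 → total 120, payoff 0. No gain.
Hospital 2 (pledges 70, payoff 52): dropping to 0 → total 110, payoff 0. No gain.
Hospital 3 (pledges 0, payoff 122): pledging 30 → total 210, payoff 92. No gain.
Hospital 4 (pledges 50, payoff 72): dropping to 0 → total 130, payoff 0. No gain.

Yes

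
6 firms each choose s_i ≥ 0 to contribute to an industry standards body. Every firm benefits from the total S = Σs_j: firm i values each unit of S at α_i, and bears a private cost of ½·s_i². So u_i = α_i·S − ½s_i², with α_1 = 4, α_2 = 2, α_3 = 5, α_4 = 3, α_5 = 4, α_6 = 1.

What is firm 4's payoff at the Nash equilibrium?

Firm i's FOC: ∂u_i/∂s_i = α_i − s_i = 0, so s_i* = α_i.
NE contributions = (4, 2, 5, 3, 4, 1); S = 19.
u_4 = α_4·S − ½·(s_4)² = 3·19 − ½·3² = 52.5.

52.5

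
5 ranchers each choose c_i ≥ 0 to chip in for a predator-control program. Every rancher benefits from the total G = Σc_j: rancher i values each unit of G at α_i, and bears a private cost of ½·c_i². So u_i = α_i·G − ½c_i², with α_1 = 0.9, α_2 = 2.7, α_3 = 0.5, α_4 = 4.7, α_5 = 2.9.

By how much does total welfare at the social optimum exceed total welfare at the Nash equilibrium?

224.76

Rancher i's FOC: ∂u_i/∂c_i = α_i − c_i = 0, so c_i* = α_i.
NE contributions = (0.9, 2.7, 0.5, 4.7, 2.9); G = 11.7.
W^NE = (Σα)·G − ½Σα_i² = 11.7² − ½·38.85 = 117.465.
Planner sets c_i = Σα_j = 11.7 for every i, so G^SO = 5·11.7 = 58.5.
W^SO = (Σα)·G^SO − ½·5·(Σα)² = (5/2)·11.7² = 342.225.
Deadweight loss = W^SO − W^NE = 224.76.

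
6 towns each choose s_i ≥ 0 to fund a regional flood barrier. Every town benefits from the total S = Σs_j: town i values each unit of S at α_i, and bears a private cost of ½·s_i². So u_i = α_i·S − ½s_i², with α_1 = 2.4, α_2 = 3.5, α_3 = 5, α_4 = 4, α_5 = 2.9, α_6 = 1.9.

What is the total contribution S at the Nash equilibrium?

19.7

Town i's FOC: ∂u_i/∂s_i = α_i − s_i = 0, so s_i* = α_i.
NE contributions = (2.4, 3.5, 5, 4, 2.9, 1.9); S = 19.7.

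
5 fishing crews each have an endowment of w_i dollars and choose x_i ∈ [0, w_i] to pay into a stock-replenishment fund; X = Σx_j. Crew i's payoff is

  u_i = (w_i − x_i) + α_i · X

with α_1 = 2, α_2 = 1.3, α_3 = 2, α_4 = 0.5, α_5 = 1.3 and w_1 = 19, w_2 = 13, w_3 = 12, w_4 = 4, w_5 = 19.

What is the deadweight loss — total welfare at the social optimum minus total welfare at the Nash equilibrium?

∂u_i/∂x_i = α_i − 1, so crew i contributes w_i if α_i > 1, else 0.
α_i > 1 for i ∈ {1, 2, 3, 5}; NE contributions (19, 13, 12, 0, 19), X = 63.
W^NE = Σw_i − X^NE + (Σα_i)·X^NE = 67 + 6.1·63 = 451.3.
Planner: ∂(Σu_j)/∂x_i = Σα_j − 1 = 6.1 > 0, so everyone contributes w_i; X^SO = 67, W^SO = 67 + 6.1·67 = 475.7.
Deadweight loss = 24.4.

24.4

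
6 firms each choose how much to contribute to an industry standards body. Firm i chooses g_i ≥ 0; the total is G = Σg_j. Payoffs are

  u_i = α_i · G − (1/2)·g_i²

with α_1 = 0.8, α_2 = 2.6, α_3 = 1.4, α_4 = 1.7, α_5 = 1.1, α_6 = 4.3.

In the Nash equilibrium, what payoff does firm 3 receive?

Firm i's FOC: ∂u_i/∂g_i = α_i − g_i = 0, so g_i* = α_i.
NE contributions = (0.8, 2.6, 1.4, 1.7, 1.1, 4.3); G = 11.9.
u_3 = α_3·G − ½·(g_3)² = 1.4·11.9 − ½·1.4² = 15.68.

15.68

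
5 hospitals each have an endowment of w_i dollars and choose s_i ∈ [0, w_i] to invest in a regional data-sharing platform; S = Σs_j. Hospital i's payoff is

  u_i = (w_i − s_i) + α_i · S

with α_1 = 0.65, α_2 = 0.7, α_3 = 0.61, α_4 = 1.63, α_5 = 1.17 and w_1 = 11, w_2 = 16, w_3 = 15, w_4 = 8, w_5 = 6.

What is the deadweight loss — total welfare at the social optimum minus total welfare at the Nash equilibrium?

∂u_i/∂s_i = α_i − 1, so hospital i contributes w_i if α_i > 1, else 0.
α_i > 1 for i ∈ {4, 5}; NE contributions (0, 0, 0, 8, 6), S = 14.
W^NE = Σw_i − S^NE + (Σα_i)·S^NE = 56 + 3.76·14 = 108.64.
Planner: ∂(Σu_j)/∂s_i = Σα_j − 1 = 3.76 > 0, so everyone contributes w_i; S^SO = 56, W^SO = 56 + 3.76·56 = 266.56.
Deadweight loss = 157.92.

157.92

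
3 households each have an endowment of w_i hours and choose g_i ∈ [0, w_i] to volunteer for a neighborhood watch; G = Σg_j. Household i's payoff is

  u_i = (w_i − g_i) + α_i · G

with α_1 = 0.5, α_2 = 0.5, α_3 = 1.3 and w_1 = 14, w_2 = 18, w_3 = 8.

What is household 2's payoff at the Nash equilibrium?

22

∂u_i/∂g_i = α_i − 1, so household i contributes w_i if α_i > 1, else 0.
α_i > 1 for i ∈ {3}; NE contributions (0, 0, 8), G = 8.
u_2 = (18 − 0) + 0.5·8 = 22.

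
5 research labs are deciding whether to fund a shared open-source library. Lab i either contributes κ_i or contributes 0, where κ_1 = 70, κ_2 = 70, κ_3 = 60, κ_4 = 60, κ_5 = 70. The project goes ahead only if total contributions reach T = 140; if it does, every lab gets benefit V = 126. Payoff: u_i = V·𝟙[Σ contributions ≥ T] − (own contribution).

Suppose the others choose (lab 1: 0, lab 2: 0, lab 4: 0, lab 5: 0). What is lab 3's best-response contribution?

Others' total = 0. Even contributing 60 gives 60 < 140: no benefit either way.
Best response: 0.

0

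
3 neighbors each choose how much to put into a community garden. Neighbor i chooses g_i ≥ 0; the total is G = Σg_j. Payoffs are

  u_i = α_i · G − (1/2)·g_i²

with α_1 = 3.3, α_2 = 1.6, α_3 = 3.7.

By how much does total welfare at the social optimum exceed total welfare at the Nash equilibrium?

50.55

Neighbor i's FOC: ∂u_i/∂g_i = α_i − g_i = 0, so g_i* = α_i.
NE contributions = (3.3, 1.6, 3.7); G = 8.6.
W^NE = (Σα)·G − ½Σα_i² = 8.6² − ½·27.14 = 60.39.
Planner sets g_i = Σα_j = 8.6 for every i, so G^SO = 3·8.6 = 25.8.
W^SO = (Σα)·G^SO − ½·3·(Σα)² = (3/2)·8.6² = 110.94.
Deadweight loss = W^SO − W^NE = 50.55.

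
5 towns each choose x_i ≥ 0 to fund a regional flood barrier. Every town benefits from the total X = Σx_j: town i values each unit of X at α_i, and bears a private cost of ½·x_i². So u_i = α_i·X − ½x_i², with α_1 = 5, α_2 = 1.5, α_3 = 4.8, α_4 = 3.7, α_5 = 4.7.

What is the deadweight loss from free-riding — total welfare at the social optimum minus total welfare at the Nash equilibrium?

Town i's FOC: ∂u_i/∂x_i = α_i − x_i = 0, so x_i* = α_i.
NE contributions = (5, 1.5, 4.8, 3.7, 4.7); X = 19.7.
W^NE = (Σα)·X − ½Σα_i² = 19.7² − ½·86.07 = 345.055.
Planner sets x_i = Σα_j = 19.7 for every i, so X^SO = 5·19.7 = 98.5.
W^SO = (Σα)·X^SO − ½·5·(Σα)² = (5/2)·19.7² = 970.225.
Deadweight loss = W^SO − W^NE = 625.17.

625.17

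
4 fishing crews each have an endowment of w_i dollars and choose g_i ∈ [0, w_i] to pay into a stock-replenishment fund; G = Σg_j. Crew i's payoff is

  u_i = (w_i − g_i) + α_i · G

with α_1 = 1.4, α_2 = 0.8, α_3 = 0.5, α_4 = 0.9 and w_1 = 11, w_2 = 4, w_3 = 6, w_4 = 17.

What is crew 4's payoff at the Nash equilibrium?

26.9

∂u_i/∂g_i = α_i − 1, so crew i contributes w_i if α_i > 1, else 0.
α_i > 1 for i ∈ {1}; NE contributions (11, 0, 0, 0), G = 11.
u_4 = (17 − 0) + 0.9·11 = 26.9.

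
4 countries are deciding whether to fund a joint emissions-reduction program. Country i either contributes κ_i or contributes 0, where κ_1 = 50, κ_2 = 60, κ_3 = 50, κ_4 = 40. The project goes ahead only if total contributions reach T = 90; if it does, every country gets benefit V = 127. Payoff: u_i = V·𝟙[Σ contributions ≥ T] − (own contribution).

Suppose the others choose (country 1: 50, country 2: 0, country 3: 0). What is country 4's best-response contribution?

Others' total = 50. Contributing 40 brings total to 90 ≥ 90: gain V − κ_4 = 87.
Best response: 40.

40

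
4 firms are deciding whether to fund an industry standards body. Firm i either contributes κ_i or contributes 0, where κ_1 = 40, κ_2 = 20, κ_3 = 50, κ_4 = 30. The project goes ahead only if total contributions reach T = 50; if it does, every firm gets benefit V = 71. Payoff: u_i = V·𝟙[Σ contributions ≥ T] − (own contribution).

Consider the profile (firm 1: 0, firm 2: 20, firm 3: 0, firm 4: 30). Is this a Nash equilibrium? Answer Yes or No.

Total = 50 ≥ 50: provided.
Firm 1 (pledges 0, payoff 71): pledging 40 → total 90, payoff 31. No gain.
Firm 2 (pledges 20, payoff 51): dropping to 0 → total 30, payoff 0. No gain.
Firm 3 (pledges 0, payoff 71): pledging 50 → total 100, payoff 21. No gain.
Firm 4 (pledges 30, payoff 41): dropping to 0 → total 20, payoff 0. No gain.

Yes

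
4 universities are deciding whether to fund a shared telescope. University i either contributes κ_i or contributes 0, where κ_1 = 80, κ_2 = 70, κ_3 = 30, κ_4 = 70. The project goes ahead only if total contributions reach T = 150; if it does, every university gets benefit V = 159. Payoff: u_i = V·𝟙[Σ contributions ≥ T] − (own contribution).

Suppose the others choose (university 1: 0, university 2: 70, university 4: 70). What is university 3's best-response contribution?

30

Others' total = 140. Contributing 30 brings total to 170 ≥ 150: gain V − κ_3 = 129.
Best response: 30.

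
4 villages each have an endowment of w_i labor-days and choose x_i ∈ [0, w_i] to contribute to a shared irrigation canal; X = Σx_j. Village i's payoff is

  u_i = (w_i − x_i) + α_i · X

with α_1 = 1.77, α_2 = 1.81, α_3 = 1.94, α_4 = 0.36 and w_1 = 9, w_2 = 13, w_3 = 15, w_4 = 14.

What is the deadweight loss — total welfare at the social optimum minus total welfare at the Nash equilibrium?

∂u_i/∂x_i = α_i − 1, so village i contributes w_i if α_i > 1, else 0.
α_i > 1 for i ∈ {1, 2, 3}; NE contributions (9, 13, 15, 0), X = 37.
W^NE = Σw_i − X^NE + (Σα_i)·X^NE = 51 + 4.88·37 = 231.56.
Planner: ∂(Σu_j)/∂x_i = Σα_j − 1 = 4.88 > 0, so everyone contributes w_i; X^SO = 51, W^SO = 51 + 4.88·51 = 299.88.
Deadweight loss = 68.32.

68.32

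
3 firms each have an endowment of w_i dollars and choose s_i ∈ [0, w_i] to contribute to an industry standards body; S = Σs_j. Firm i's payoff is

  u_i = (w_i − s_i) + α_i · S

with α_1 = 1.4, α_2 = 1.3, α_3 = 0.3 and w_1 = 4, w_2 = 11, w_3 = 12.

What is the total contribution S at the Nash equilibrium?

∂u_i/∂s_i = α_i − 1, so firm i contributes w_i if α_i > 1, else 0.
α_i > 1 for i ∈ {1, 2}; NE contributions (4, 11, 0), S = 15.

15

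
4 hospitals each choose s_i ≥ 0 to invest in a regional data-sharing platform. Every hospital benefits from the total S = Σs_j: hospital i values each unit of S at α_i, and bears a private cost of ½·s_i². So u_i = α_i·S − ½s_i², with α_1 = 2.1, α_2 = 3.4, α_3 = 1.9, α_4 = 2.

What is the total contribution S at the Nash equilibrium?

Hospital i's FOC: ∂u_i/∂s_i = α_i − s_i = 0, so s_i* = α_i.
NE contributions = (2.1, 3.4, 1.9, 2); S = 9.4.

9.4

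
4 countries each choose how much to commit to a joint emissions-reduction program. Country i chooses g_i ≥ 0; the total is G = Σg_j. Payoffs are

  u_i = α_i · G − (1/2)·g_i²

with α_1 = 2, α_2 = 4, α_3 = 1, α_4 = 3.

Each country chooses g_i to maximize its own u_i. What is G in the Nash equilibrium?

Country i's FOC: ∂u_i/∂g_i = α_i − g_i = 0, so g_i* = α_i.
NE contributions = (2, 4, 1, 3); G = 10.

10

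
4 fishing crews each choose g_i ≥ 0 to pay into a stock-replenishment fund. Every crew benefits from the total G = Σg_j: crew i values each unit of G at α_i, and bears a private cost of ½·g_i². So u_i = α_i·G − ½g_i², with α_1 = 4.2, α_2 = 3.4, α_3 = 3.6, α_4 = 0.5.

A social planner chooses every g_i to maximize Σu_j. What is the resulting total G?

Planner FOC: ∂(Σu_j)/∂g_i = (Σα_j) − g_i = 0, so g_i^SO = Σα_j = 11.7 for every i; G^SO = 46.8.

46.8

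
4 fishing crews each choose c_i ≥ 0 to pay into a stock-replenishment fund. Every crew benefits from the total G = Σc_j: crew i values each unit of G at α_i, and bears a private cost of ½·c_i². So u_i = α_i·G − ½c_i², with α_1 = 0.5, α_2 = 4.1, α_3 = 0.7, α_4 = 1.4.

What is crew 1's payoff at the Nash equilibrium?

Crew i's FOC: ∂u_i/∂c_i = α_i − c_i = 0, so c_i* = α_i.
NE contributions = (0.5, 4.1, 0.7, 1.4); G = 6.7.
u_1 = α_1·G − ½·(c_1)² = 0.5·6.7 − ½·0.5² = 3.225.

3.225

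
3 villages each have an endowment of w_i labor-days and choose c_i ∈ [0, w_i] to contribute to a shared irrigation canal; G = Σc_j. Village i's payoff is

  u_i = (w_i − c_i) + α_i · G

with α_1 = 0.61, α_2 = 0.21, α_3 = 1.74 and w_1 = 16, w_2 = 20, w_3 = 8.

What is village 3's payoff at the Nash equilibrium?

∂u_i/∂c_i = α_i − 1, so village i contributes w_i if α_i > 1, else 0.
α_i > 1 for i ∈ {3}; NE contributions (0, 0, 8), G = 8.
u_3 = (8 − 8) + 1.74·8 = 13.92.

13.92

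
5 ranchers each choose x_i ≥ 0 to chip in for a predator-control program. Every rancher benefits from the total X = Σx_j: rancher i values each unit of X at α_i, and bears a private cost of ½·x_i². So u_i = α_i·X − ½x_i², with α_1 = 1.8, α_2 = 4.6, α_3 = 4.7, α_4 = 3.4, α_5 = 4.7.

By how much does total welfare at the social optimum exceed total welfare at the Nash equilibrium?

593.03

Rancher i's FOC: ∂u_i/∂x_i = α_i − x_i = 0, so x_i* = α_i.
NE contributions = (1.8, 4.6, 4.7, 3.4, 4.7); X = 19.2.
W^NE = (Σα)·X − ½Σα_i² = 19.2² − ½·80.14 = 328.57.
Planner sets x_i = Σα_j = 19.2 for every i, so X^SO = 5·19.2 = 96.
W^SO = (Σα)·X^SO − ½·5·(Σα)² = (5/2)·19.2² = 921.6.
Deadweight loss = W^SO − W^NE = 593.03.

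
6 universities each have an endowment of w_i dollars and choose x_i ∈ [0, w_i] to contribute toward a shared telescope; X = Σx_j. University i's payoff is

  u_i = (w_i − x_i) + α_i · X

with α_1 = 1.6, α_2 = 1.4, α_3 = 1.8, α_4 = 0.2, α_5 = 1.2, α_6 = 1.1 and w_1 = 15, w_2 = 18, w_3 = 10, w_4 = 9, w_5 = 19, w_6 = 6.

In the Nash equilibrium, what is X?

∂u_i/∂x_i = α_i − 1, so university i contributes w_i if α_i > 1, else 0.
α_i > 1 for i ∈ {1, 2, 3, 5, 6}; NE contributions (15, 18, 10, 0, 19, 6), X = 68.

68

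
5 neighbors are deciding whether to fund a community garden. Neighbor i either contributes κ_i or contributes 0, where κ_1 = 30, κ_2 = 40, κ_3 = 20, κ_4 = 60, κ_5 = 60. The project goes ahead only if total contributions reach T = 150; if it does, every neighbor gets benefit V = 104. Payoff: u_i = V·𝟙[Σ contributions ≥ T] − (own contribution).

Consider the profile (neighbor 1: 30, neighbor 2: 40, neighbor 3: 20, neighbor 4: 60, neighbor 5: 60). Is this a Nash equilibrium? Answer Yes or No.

No

Total = 210 ≥ 150: provided.
Neighbor 1 (pledges 30, payoff 74): dropping to 0 → total 180, payoff 104. Profitable deviation.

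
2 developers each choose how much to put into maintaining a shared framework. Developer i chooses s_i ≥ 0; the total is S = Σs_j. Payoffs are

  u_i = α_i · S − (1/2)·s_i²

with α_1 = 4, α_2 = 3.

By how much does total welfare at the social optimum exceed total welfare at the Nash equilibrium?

12.5

Developer i's FOC: ∂u_i/∂s_i = α_i − s_i = 0, so s_i* = α_i.
NE contributions = (4, 3); S = 7.
W^NE = (Σα)·S − ½Σα_i² = 7² − ½·25 = 36.5.
Planner sets s_i = Σα_j = 7 for every i, so S^SO = 2·7 = 14.
W^SO = (Σα)·S^SO − ½·2·(Σα)² = (2/2)·7² = 49.
Deadweight loss = W^SO − W^NE = 12.5.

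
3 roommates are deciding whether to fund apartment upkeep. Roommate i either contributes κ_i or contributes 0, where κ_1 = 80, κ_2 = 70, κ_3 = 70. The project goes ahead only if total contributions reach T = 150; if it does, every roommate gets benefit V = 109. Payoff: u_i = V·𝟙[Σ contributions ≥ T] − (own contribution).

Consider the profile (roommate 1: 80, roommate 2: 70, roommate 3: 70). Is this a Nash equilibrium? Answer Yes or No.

Total = 220 ≥ 150: provided.
Roommate 1 (pledges 80, payoff 29): dropping to 0 → total 140, payoff 0. No gain.
Roommate 2 (pledges 70, payoff 39): dropping to 0 → total 150, payoff 109. Profitable deviation.

No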